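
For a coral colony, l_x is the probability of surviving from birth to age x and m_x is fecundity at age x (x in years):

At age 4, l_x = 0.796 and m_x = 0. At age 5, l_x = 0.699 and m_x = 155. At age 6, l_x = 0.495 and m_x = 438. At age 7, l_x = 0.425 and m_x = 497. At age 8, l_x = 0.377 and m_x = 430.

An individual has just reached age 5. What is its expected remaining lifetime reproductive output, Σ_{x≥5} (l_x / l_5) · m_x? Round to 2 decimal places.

l_5 = 0.699. Conditional survival from age 5 to x is l_x / l_5.
  x=5: (0.699/0.699) × 155 = 155.0000
  x=6: (0.495/0.699) × 438 = 310.1717
  x=7: (0.425/0.699) × 497 = 302.1817
  x=8: (0.377/0.699) × 430 = 231.9170
Sum = 155.0000 + 310.1717 + 302.1817 + 231.9170 = 999.2704

999.27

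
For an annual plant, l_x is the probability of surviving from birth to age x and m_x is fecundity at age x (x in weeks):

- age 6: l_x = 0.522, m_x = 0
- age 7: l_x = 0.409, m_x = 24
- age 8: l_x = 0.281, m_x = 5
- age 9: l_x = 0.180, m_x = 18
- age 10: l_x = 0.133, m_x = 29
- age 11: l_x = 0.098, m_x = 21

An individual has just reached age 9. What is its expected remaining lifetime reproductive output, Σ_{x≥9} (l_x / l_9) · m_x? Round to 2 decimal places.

50.86

l_9 = 0.180. Conditional survival from age 9 to x is l_x / l_9.
  x=9: (0.180/0.180) × 18 = 18.0000
  x=10: (0.133/0.180) × 29 = 21.4278
  x=11: (0.098/0.180) × 21 = 11.4333
Sum = 18.0000 + 21.4278 + 11.4333 = 50.8611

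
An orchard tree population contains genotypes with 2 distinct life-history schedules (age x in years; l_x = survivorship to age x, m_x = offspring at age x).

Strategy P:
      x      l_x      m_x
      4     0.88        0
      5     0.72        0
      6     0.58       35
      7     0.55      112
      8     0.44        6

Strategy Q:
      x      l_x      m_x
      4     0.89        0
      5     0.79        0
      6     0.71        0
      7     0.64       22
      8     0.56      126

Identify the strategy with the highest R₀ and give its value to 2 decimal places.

84.64

Strategy P: R₀ = 0.88×0 + 0.72×0 + 0.58×35 + 0.55×112 + 0.44×6 = 84.5400
Strategy Q: R₀ = 0.89×0 + 0.79×0 + 0.71×0 + 0.64×22 + 0.56×126 = 84.6400
Highest R₀: strategy Q with 84.6400.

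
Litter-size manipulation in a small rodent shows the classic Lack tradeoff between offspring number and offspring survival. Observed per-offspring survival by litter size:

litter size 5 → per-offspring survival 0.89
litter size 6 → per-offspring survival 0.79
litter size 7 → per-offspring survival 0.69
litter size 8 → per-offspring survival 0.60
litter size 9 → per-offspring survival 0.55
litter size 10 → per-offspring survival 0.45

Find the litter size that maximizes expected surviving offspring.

9

Expected surviving offspring = c × s(c):
  c=5: 5 × 0.89 = 4.450
  c=6: 6 × 0.79 = 4.740
  c=7: 7 × 0.69 = 4.830
  c=8: 8 × 0.60 = 4.800
  c=9: 9 × 0.55 = 4.950
  c=10: 10 × 0.45 = 4.500
Maximum at c = 9 (4.950 surviving offspring).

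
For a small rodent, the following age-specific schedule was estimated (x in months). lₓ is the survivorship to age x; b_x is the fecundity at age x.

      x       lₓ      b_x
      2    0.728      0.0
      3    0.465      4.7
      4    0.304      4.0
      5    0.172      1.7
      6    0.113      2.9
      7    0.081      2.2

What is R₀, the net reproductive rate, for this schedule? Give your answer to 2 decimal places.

4.20

R₀ = Σ lₓ b_x:
  age 2: 0.728 × 0.0 = 0.0000
  age 3: 0.465 × 4.7 = 2.1855
  age 4: 0.304 × 4.0 = 1.2160
  age 5: 0.172 × 1.7 = 0.2924
  age 6: 0.113 × 2.9 = 0.3277
  age 7: 0.081 × 2.2 = 0.1782
R₀ = 0.0000 + 2.1855 + 1.2160 + 0.2924 + 0.3277 + 0.1782 = 4.1998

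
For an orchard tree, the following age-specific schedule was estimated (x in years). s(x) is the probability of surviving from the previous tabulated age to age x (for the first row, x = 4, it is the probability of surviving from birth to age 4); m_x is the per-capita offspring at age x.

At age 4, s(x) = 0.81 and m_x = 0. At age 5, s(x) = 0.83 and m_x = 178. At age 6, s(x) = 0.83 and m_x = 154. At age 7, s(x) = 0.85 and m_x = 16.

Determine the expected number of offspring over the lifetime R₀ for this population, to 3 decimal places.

Survivorship from birth: l_x = s_4·s_5·…·s_x.
  l_4 = 0.81000
  l_5 = 0.67230
  l_6 = 0.55801
  l_7 = 0.47431
R₀ = Σ l_x m_x:
  age 4: 0.81000 × 0 = 0.0000
  age 5: 0.67230 × 178 = 119.6694
  age 6: 0.55801 × 154 = 85.9335
  age 7: 0.47431 × 16 = 7.5890
R₀ = 0.0000 + 119.6694 + 85.9335 + 7.5890 = 213.1919

213.192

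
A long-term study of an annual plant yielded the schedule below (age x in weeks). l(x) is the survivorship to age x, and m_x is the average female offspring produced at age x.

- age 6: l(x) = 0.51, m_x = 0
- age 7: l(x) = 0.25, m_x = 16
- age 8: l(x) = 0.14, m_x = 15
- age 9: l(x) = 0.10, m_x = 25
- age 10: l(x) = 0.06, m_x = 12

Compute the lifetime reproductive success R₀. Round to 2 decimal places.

9.32

R₀ = Σ l(x) m_x:
  age 6: 0.51 × 0 = 0.0000
  age 7: 0.25 × 16 = 4.0000
  age 8: 0.14 × 15 = 2.1000
  age 9: 0.10 × 25 = 2.5000
  age 10: 0.06 × 12 = 0.7200
R₀ = 0.0000 + 4.0000 + 2.1000 + 2.5000 + 0.7200 = 9.3200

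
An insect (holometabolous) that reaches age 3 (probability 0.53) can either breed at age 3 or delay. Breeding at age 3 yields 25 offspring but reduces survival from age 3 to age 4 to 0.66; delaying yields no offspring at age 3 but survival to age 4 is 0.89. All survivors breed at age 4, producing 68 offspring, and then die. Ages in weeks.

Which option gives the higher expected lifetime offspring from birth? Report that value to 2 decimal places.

breed at age 3: R₀ = 0.53 × (25 + 0.66 × 68) = 0.53 × 69.8800 = 37.0364
delay to age 4: R₀ = 0.53 × (0.89 × 68) = 0.53 × 60.5200 = 32.0756
Higher: breed at age 3 (37.0364).

37.04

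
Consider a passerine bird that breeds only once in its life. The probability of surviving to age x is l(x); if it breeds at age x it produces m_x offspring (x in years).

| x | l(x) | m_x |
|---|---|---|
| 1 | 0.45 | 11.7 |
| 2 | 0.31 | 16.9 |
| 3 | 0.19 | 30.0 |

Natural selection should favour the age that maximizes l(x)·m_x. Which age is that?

3

Expected offspring if breeding at age x = l(x) × m_x:
  age 1: 0.45 × 11.7 = 5.265
  age 2: 0.31 × 16.9 = 5.239
  age 3: 0.19 × 30.0 = 5.700
Maximum at age 3 (5.700).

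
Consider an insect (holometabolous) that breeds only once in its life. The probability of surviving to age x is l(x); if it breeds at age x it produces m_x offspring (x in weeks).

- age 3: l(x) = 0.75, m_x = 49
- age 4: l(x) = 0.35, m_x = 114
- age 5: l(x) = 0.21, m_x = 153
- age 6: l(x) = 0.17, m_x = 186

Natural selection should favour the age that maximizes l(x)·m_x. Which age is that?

Expected offspring if breeding at age x = l(x) × m_x:
  age 3: 0.75 × 49 = 36.750
  age 4: 0.35 × 114 = 39.900
  age 5: 0.21 × 153 = 32.130
  age 6: 0.17 × 186 = 31.620
Maximum at age 4 (39.900).

4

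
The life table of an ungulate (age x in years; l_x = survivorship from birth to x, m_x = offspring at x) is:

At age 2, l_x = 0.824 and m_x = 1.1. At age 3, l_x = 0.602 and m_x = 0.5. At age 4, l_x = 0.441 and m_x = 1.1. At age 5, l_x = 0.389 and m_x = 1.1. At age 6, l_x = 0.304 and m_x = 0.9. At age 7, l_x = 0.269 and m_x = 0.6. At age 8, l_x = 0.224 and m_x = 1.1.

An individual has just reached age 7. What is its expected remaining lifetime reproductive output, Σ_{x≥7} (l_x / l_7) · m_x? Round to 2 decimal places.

1.52

l_7 = 0.269. Conditional survival from age 7 to x is l_x / l_7.
  x=7: (0.269/0.269) × 0.6 = 0.6000
  x=8: (0.224/0.269) × 1.1 = 0.9160
Sum = 0.6000 + 0.9160 = 1.5160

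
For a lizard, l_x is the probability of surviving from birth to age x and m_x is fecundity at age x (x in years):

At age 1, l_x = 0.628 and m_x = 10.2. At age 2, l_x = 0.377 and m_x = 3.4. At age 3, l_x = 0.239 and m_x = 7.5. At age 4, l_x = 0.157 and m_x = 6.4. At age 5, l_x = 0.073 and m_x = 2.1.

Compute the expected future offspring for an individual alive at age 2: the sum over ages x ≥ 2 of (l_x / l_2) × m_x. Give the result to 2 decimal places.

11.23

l_2 = 0.377. Conditional survival from age 2 to x is l_x / l_2.
  x=2: (0.377/0.377) × 3.4 = 3.4000
  x=3: (0.239/0.377) × 7.5 = 4.7546
  x=4: (0.157/0.377) × 6.4 = 2.6653
  x=5: (0.073/0.377) × 2.1 = 0.4066
Sum = 3.4000 + 4.7546 + 2.6653 + 0.4066 = 11.2265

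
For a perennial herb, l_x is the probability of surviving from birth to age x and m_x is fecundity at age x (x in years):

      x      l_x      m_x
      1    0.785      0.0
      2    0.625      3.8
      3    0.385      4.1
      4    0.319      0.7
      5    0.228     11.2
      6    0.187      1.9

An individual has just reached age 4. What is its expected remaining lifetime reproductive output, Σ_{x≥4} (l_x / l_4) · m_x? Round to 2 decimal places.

9.82

l_4 = 0.319. Conditional survival from age 4 to x is l_x / l_4.
  x=4: (0.319/0.319) × 0.7 = 0.7000
  x=5: (0.228/0.319) × 11.2 = 8.0050
  x=6: (0.187/0.319) × 1.9 = 1.1138
Sum = 0.7000 + 8.0050 + 1.1138 = 9.8188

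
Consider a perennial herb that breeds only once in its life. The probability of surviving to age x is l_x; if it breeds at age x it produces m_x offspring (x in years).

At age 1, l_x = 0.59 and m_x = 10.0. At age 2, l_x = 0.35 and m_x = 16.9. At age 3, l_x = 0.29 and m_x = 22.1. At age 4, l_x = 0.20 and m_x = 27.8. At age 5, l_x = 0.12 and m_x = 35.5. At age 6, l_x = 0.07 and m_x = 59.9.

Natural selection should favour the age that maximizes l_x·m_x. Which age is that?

Expected offspring if breeding at age x = l_x × m_x:
  age 1: 0.59 × 10.0 = 5.900
  age 2: 0.35 × 16.9 = 5.915
  age 3: 0.29 × 22.1 = 6.409
  age 4: 0.20 × 27.8 = 5.560
  age 5: 0.12 × 35.5 = 4.260
  age 6: 0.07 × 59.9 = 4.193
Maximum at age 3 (6.409).

3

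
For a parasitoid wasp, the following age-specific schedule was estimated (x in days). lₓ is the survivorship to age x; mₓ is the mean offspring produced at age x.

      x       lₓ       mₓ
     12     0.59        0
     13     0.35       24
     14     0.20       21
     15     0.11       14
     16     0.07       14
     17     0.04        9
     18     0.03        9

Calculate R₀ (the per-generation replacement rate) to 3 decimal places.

15.750

R₀ = Σ lₓ mₓ:
  age 12: 0.59 × 0 = 0.0000
  age 13: 0.35 × 24 = 8.4000
  age 14: 0.20 × 21 = 4.2000
  age 15: 0.11 × 14 = 1.5400
  age 16: 0.07 × 14 = 0.9800
  age 17: 0.04 × 9 = 0.3600
  age 18: 0.03 × 9 = 0.2700
R₀ = 0.0000 + 8.4000 + 4.2000 + 1.5400 + 0.9800 + 0.3600 + 0.2700 = 15.7500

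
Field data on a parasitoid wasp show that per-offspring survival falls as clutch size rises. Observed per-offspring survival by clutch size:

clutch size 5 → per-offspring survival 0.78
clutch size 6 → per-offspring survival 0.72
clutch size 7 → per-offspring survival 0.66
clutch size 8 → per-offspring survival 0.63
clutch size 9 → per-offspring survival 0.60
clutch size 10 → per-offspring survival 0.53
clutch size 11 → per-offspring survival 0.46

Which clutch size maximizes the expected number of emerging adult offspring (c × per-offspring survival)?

Expected emerging adult offspring = c × s(c):
  c=5: 5 × 0.78 = 3.900
  c=6: 6 × 0.72 = 4.320
  c=7: 7 × 0.66 = 4.620
  c=8: 8 × 0.63 = 5.040
  c=9: 9 × 0.60 = 5.400
  c=10: 10 × 0.53 = 5.300
  c=11: 11 × 0.46 = 5.060
Maximum at c = 9 (5.400 emerging adult offspring).

9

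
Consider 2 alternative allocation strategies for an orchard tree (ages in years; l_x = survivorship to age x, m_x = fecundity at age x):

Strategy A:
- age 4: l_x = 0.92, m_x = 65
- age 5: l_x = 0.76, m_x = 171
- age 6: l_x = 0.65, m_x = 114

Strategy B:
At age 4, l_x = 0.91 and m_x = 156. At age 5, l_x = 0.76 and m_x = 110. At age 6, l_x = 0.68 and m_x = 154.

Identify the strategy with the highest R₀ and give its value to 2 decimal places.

330.28

Strategy A: R₀ = 0.92×65 + 0.76×171 + 0.65×114 = 263.8600
Strategy B: R₀ = 0.91×156 + 0.76×110 + 0.68×154 = 330.2800
Highest R₀: strategy B with 330.2800.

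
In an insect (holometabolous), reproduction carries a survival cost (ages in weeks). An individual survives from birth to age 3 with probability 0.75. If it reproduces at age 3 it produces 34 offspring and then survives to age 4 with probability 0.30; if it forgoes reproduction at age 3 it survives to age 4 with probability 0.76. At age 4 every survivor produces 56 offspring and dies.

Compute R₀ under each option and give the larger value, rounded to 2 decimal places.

breed at age 3: R₀ = 0.75 × (34 + 0.30 × 56) = 0.75 × 50.8000 = 38.1000
delay to age 4: R₀ = 0.75 × (0.76 × 56) = 0.75 × 42.5600 = 31.9200
Higher: breed at age 3 (38.1000).

38.10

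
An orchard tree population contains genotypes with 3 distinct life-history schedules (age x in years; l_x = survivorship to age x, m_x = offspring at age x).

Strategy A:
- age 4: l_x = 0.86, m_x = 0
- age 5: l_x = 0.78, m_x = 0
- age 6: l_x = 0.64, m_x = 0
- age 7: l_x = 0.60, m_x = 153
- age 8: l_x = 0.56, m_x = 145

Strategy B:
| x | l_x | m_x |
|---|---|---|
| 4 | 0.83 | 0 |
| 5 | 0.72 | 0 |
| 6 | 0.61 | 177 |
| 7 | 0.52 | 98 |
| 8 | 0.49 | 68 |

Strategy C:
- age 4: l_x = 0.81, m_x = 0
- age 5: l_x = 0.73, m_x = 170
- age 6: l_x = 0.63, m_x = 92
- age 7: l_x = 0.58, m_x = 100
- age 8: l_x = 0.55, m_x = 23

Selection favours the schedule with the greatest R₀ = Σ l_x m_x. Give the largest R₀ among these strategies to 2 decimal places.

252.71

Strategy A: R₀ = 0.86×0 + 0.78×0 + 0.64×0 + 0.60×153 + 0.56×145 = 173.0000
Strategy B: R₀ = 0.83×0 + 0.72×0 + 0.61×177 + 0.52×98 + 0.49×68 = 192.2500
Strategy C: R₀ = 0.81×0 + 0.73×170 + 0.63×92 + 0.58×100 + 0.55×23 = 252.7100
Highest R₀: strategy C with 252.7100.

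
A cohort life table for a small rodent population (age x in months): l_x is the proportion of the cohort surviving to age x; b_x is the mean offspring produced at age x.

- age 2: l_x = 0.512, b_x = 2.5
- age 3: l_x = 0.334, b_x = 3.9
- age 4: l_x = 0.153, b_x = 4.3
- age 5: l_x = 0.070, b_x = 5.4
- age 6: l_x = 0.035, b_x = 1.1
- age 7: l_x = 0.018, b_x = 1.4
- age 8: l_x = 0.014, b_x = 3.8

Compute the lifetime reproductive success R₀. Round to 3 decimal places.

R₀ = Σ l_x b_x:
  age 2: 0.512 × 2.5 = 1.2800
  age 3: 0.334 × 3.9 = 1.3026
  age 4: 0.153 × 4.3 = 0.6579
  age 5: 0.070 × 5.4 = 0.3780
  age 6: 0.035 × 1.1 = 0.0385
  age 7: 0.018 × 1.4 = 0.0252
  age 8: 0.014 × 3.8 = 0.0532
R₀ = 1.2800 + 1.3026 + 0.6579 + 0.3780 + 0.0385 + 0.0252 + 0.0532 = 3.7354

3.735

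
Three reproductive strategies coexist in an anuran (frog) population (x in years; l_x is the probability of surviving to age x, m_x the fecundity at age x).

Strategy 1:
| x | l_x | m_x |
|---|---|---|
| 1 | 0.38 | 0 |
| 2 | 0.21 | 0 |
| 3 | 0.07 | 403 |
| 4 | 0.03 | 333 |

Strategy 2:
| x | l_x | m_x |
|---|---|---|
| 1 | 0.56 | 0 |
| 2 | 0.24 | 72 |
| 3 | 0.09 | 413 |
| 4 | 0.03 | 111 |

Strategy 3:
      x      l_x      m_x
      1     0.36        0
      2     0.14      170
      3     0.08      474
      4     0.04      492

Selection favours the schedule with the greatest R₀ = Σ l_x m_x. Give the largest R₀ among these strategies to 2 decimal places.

81.40

Strategy 1: R₀ = 0.38×0 + 0.21×0 + 0.07×403 + 0.03×333 = 38.2000
Strategy 2: R₀ = 0.56×0 + 0.24×72 + 0.09×413 + 0.03×111 = 57.7800
Strategy 3: R₀ = 0.36×0 + 0.14×170 + 0.08×474 + 0.04×492 = 81.4000
Highest R₀: strategy 3 with 81.4000.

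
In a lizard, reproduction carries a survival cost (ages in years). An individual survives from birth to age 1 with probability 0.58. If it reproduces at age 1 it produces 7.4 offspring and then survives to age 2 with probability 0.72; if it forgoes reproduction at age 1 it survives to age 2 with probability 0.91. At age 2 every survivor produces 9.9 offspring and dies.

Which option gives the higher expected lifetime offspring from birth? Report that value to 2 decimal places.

breed at age 1: R₀ = 0.58 × (7.4 + 0.72 × 9.9) = 0.58 × 14.5280 = 8.4262
delay to age 2: R₀ = 0.58 × (0.91 × 9.9) = 0.58 × 9.0090 = 5.2252
Higher: breed at age 1 (8.4262).

8.43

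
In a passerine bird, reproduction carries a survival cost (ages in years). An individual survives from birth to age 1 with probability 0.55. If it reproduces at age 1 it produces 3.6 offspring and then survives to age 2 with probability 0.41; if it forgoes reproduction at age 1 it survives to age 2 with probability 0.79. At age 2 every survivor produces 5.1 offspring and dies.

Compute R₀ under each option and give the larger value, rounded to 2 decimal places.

breed at age 1: R₀ = 0.55 × (3.6 + 0.41 × 5.1) = 0.55 × 5.6910 = 3.1301
delay to age 2: R₀ = 0.55 × (0.79 × 5.1) = 0.55 × 4.0290 = 2.2160
Higher: breed at age 1 (3.1301).

3.13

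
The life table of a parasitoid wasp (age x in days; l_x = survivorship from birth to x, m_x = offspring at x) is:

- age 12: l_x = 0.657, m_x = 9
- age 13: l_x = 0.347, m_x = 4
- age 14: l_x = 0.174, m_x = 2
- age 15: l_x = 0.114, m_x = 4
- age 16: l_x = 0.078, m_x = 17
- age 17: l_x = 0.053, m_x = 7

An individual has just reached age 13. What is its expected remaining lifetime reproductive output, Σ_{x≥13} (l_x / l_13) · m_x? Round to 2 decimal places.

11.21

l_13 = 0.347. Conditional survival from age 13 to x is l_x / l_13.
  x=13: (0.347/0.347) × 4 = 4.0000
  x=14: (0.174/0.347) × 2 = 1.0029
  x=15: (0.114/0.347) × 4 = 1.3141
  x=16: (0.078/0.347) × 17 = 3.8213
  x=17: (0.053/0.347) × 7 = 1.0692
Sum = 4.0000 + 1.0029 + 1.3141 + 3.8213 + 1.0692 = 11.2075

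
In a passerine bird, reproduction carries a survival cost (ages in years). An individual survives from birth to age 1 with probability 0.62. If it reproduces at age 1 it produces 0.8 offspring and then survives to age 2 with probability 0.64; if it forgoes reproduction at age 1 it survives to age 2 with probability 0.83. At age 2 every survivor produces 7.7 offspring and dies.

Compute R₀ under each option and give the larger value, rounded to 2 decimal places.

breed at age 1: R₀ = 0.62 × (0.8 + 0.64 × 7.7) = 0.62 × 5.7280 = 3.5514
delay to age 2: R₀ = 0.62 × (0.83 × 7.7) = 0.62 × 6.3910 = 3.9624
Higher: delay to age 2 (3.9624).

3.96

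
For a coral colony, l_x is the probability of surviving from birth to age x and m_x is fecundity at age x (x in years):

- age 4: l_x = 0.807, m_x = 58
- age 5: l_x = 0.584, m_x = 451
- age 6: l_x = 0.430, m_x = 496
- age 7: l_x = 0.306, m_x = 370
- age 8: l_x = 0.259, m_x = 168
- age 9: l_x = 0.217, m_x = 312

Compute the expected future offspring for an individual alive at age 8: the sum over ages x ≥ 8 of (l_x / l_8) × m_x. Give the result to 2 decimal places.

429.41

l_8 = 0.259. Conditional survival from age 8 to x is l_x / l_8.
  x=8: (0.259/0.259) × 168 = 168.0000
  x=9: (0.217/0.259) × 312 = 261.4054
Sum = 168.0000 + 261.4054 = 429.4054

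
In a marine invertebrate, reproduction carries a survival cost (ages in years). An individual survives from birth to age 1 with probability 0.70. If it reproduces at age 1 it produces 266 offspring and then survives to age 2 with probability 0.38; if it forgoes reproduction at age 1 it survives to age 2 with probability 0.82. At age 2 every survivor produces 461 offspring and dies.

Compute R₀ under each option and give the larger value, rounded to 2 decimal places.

breed at age 1: R₀ = 0.70 × (266 + 0.38 × 461) = 0.70 × 441.1800 = 308.8260
delay to age 2: R₀ = 0.70 × (0.82 × 461) = 0.70 × 378.0200 = 264.6140
Higher: breed at age 1 (308.8260).

308.83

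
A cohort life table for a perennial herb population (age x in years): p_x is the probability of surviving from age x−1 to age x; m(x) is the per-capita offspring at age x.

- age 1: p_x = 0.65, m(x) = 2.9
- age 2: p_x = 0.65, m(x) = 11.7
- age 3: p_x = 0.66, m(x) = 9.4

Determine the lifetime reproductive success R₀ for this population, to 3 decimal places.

9.449

Survivorship from birth: l_x = p_1·p_2·…·p_x.
  l_1 = 0.65000
  l_2 = 0.42250
  l_3 = 0.27885
R₀ = Σ l_x m(x):
  age 1: 0.65000 × 2.9 = 1.8850
  age 2: 0.42250 × 11.7 = 4.9432
  age 3: 0.27885 × 9.4 = 2.6212
R₀ = 1.8850 + 4.9432 + 2.6212 = 9.4494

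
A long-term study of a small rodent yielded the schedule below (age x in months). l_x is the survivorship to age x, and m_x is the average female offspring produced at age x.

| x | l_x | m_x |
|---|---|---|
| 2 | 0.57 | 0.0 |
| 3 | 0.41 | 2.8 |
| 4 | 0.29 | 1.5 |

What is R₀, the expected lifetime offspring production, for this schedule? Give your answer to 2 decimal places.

R₀ = Σ l_x m_x:
  age 2: 0.57 × 0.0 = 0.0000
  age 3: 0.41 × 2.8 = 1.1480
  age 4: 0.29 × 1.5 = 0.4350
R₀ = 0.0000 + 1.1480 + 0.4350 = 1.5830

1.58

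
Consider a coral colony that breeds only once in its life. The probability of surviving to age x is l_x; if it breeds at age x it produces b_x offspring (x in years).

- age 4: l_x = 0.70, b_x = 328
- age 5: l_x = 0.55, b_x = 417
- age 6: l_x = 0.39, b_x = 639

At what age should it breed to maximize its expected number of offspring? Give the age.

6

Expected offspring if breeding at age x = l_x × b_x:
  age 4: 0.70 × 328 = 229.600
  age 5: 0.55 × 417 = 229.350
  age 6: 0.39 × 639 = 249.210
Maximum at age 6 (249.210).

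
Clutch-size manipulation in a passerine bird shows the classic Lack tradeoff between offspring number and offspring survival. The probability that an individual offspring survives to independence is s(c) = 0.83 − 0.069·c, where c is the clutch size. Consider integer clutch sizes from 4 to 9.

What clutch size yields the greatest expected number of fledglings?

Expected fledglings = c × s(c):
  c=4: 4 × 0.554 = 2.216
  c=5: 5 × 0.485 = 2.425
  c=6: 6 × 0.416 = 2.496
  c=7: 7 × 0.347 = 2.429
  c=8: 8 × 0.278 = 2.224
  c=9: 9 × 0.209 = 1.881
Maximum at c = 6 (2.496 fledglings).

6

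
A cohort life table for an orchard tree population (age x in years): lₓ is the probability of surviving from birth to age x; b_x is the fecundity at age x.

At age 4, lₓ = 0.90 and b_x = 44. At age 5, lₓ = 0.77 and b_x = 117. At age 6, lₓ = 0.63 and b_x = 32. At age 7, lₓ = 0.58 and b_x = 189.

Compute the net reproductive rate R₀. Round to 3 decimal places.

R₀ = Σ lₓ b_x:
  age 4: 0.90 × 44 = 39.6000
  age 5: 0.77 × 117 = 90.0900
  age 6: 0.63 × 32 = 20.1600
  age 7: 0.58 × 189 = 109.6200
R₀ = 39.6000 + 90.0900 + 20.1600 + 109.6200 = 259.4700

259.470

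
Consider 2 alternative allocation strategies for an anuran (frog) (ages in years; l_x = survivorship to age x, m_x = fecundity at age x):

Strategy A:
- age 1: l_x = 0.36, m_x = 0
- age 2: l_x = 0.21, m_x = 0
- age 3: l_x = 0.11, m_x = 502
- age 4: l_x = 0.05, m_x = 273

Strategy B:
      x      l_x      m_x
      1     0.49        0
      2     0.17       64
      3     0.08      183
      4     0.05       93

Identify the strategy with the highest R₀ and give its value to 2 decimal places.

Strategy A: R₀ = 0.36×0 + 0.21×0 + 0.11×502 + 0.05×273 = 68.8700
Strategy B: R₀ = 0.49×0 + 0.17×64 + 0.08×183 + 0.05×93 = 30.1700
Highest R₀: strategy A with 68.8700.

68.87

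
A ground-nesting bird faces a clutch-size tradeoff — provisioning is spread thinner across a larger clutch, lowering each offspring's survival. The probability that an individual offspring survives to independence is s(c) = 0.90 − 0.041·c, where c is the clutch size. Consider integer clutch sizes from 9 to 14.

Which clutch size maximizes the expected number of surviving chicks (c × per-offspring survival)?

Expected surviving chicks = c × s(c):
  c=9: 9 × 0.531 = 4.779
  c=10: 10 × 0.490 = 4.900
  c=11: 11 × 0.449 = 4.939
  c=12: 12 × 0.408 = 4.896
  c=13: 13 × 0.367 = 4.771
  c=14: 14 × 0.326 = 4.564
Maximum at c = 11 (4.939 surviving chicks).

11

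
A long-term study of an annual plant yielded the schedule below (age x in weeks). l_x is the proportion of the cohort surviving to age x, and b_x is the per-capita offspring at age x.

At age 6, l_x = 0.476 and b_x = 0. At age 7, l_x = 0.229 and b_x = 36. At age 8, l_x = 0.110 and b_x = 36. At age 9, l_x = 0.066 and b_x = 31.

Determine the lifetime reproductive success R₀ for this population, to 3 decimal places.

R₀ = Σ l_x b_x:
  age 6: 0.476 × 0 = 0.0000
  age 7: 0.229 × 36 = 8.2440
  age 8: 0.110 × 36 = 3.9600
  age 9: 0.066 × 31 = 2.0460
R₀ = 0.0000 + 8.2440 + 3.9600 + 2.0460 = 14.2500

14.250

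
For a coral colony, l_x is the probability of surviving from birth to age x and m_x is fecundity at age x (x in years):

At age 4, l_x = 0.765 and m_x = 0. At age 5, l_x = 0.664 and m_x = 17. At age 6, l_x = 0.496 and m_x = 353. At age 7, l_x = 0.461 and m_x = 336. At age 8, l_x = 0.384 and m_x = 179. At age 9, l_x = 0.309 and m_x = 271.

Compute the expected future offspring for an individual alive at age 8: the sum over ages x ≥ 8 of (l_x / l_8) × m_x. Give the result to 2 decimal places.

397.07

l_8 = 0.384. Conditional survival from age 8 to x is l_x / l_8.
  x=8: (0.384/0.384) × 179 = 179.0000
  x=9: (0.309/0.384) × 271 = 218.0703
Sum = 179.0000 + 218.0703 = 397.0703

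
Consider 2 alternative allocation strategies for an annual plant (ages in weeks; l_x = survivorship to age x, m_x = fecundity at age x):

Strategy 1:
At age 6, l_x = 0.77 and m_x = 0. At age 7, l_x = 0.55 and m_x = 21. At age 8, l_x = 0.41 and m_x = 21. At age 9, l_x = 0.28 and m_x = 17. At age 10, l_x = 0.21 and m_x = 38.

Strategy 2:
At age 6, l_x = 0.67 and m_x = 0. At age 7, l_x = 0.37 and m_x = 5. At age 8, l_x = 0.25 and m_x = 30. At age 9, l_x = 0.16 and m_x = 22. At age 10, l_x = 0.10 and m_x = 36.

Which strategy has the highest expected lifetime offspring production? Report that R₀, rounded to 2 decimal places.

Strategy 1: R₀ = 0.77×0 + 0.55×21 + 0.41×21 + 0.28×17 + 0.21×38 = 32.9000
Strategy 2: R₀ = 0.67×0 + 0.37×5 + 0.25×30 + 0.16×22 + 0.10×36 = 16.4700
Highest R₀: strategy 1 with 32.9000.

32.90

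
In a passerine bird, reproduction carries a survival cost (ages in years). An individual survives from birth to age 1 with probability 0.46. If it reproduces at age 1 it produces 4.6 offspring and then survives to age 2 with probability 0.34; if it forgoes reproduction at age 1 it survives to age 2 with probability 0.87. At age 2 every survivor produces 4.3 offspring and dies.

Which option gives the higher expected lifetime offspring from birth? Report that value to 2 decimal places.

2.79

breed at age 1: R₀ = 0.46 × (4.6 + 0.34 × 4.3) = 0.46 × 6.0620 = 2.7885
delay to age 2: R₀ = 0.46 × (0.87 × 4.3) = 0.46 × 3.7410 = 1.7209
Higher: breed at age 1 (2.7885).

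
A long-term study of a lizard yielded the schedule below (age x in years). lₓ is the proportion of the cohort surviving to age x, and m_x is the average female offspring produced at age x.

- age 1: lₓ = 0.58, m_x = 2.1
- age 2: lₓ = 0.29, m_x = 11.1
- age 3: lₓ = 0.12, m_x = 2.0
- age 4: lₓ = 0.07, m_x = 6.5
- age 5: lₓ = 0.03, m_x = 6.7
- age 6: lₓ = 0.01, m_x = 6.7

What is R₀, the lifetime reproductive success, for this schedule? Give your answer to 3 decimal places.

5.400

R₀ = Σ lₓ m_x:
  age 1: 0.58 × 2.1 = 1.2180
  age 2: 0.29 × 11.1 = 3.2190
  age 3: 0.12 × 2.0 = 0.2400
  age 4: 0.07 × 6.5 = 0.4550
  age 5: 0.03 × 6.7 = 0.2010
  age 6: 0.01 × 6.7 = 0.0670
R₀ = 1.2180 + 3.2190 + 0.2400 + 0.4550 + 0.2010 + 0.0670 = 5.4000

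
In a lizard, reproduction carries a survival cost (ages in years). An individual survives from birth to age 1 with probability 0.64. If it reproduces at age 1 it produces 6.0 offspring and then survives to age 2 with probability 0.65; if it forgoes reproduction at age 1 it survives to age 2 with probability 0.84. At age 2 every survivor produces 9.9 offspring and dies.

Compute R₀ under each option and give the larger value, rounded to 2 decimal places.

breed at age 1: R₀ = 0.64 × (6.0 + 0.65 × 9.9) = 0.64 × 12.4350 = 7.9584
delay to age 2: R₀ = 0.64 × (0.84 × 9.9) = 0.64 × 8.3160 = 5.3222
Higher: breed at age 1 (7.9584).

7.96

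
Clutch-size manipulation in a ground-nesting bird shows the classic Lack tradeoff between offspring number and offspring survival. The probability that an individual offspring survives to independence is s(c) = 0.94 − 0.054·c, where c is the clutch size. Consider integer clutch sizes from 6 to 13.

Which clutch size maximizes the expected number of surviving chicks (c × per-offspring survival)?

Expected surviving chicks = c × s(c):
  c=6: 6 × 0.616 = 3.696
  c=7: 7 × 0.562 = 3.934
  c=8: 8 × 0.508 = 4.064
  c=9: 9 × 0.454 = 4.086
  c=10: 10 × 0.400 = 4.000
  c=11: 11 × 0.346 = 3.806
  c=12: 12 × 0.292 = 3.504
  c=13: 13 × 0.238 = 3.094
Maximum at c = 9 (4.086 surviving chicks).

9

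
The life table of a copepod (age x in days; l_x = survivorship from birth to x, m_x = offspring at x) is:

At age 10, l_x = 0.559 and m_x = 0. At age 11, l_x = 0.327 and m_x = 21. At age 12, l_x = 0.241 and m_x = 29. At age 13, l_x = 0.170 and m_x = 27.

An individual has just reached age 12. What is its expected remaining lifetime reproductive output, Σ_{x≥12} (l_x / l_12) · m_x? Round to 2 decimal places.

48.05

l_12 = 0.241. Conditional survival from age 12 to x is l_x / l_12.
  x=12: (0.241/0.241) × 29 = 29.0000
  x=13: (0.170/0.241) × 27 = 19.0456
Sum = 29.0000 + 19.0456 = 48.0456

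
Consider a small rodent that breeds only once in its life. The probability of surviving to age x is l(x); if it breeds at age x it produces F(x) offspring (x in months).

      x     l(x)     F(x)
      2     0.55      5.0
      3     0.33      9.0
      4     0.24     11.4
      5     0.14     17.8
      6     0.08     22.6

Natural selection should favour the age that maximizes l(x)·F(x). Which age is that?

3

Expected offspring if breeding at age x = l(x) × F(x):
  age 2: 0.55 × 5.0 = 2.750
  age 3: 0.33 × 9.0 = 2.970
  age 4: 0.24 × 11.4 = 2.736
  age 5: 0.14 × 17.8 = 2.492
  age 6: 0.08 × 22.6 = 1.808
Maximum at age 3 (2.970).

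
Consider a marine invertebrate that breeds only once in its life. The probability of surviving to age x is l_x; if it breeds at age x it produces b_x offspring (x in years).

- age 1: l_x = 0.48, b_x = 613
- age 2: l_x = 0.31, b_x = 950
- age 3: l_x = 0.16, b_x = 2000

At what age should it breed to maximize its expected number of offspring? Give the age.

3

Expected offspring if breeding at age x = l_x × b_x:
  age 1: 0.48 × 613 = 294.240
  age 2: 0.31 × 950 = 294.500
  age 3: 0.16 × 2000 = 320.000
Maximum at age 3 (320.000).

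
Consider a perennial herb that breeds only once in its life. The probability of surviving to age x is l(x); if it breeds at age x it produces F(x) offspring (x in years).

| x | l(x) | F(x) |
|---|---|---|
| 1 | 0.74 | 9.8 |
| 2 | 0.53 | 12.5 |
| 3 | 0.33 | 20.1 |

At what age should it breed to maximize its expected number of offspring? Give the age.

Expected offspring if breeding at age x = l(x) × F(x):
  age 1: 0.74 × 9.8 = 7.252
  age 2: 0.53 × 12.5 = 6.625
  age 3: 0.33 × 20.1 = 6.633
Maximum at age 1 (7.252).

1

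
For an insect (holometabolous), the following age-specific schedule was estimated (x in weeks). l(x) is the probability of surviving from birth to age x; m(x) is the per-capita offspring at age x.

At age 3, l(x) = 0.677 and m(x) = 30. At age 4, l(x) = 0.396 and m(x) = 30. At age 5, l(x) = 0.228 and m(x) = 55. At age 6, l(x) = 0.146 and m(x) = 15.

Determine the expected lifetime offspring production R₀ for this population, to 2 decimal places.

46.92

R₀ = Σ l(x) m(x):
  age 3: 0.677 × 30 = 20.3100
  age 4: 0.396 × 30 = 11.8800
  age 5: 0.228 × 55 = 12.5400
  age 6: 0.146 × 15 = 2.1900
R₀ = 20.3100 + 11.8800 + 12.5400 + 2.1900 = 46.9200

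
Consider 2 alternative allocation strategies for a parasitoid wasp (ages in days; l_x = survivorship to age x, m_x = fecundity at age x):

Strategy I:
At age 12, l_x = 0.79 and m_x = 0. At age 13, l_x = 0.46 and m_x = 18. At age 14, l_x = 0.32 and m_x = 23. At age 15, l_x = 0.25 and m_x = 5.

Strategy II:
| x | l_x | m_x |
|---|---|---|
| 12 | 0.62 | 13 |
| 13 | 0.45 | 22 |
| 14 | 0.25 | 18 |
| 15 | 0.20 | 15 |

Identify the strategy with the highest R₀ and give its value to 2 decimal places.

25.46

Strategy I: R₀ = 0.79×0 + 0.46×18 + 0.32×23 + 0.25×5 = 16.8900
Strategy II: R₀ = 0.62×13 + 0.45×22 + 0.25×18 + 0.20×15 = 25.4600
Highest R₀: strategy II with 25.4600.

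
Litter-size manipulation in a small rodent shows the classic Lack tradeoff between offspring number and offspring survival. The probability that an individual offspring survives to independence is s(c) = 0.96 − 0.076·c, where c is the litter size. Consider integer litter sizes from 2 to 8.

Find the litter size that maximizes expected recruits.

6

Expected recruits = c × s(c):
  c=2: 2 × 0.808 = 1.616
  c=3: 3 × 0.732 = 2.196
  c=4: 4 × 0.656 = 2.624
  c=5: 5 × 0.580 = 2.900
  c=6: 6 × 0.504 = 3.024
  c=7: 7 × 0.428 = 2.996
  c=8: 8 × 0.352 = 2.816
Maximum at c = 6 (3.024 recruits).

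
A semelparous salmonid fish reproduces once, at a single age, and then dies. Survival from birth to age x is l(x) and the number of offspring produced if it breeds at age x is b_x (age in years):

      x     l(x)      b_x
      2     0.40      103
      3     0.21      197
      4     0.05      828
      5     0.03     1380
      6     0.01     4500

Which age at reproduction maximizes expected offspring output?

Expected offspring if breeding at age x = l(x) × b_x:
  age 2: 0.40 × 103 = 41.200
  age 3: 0.21 × 197 = 41.370
  age 4: 0.05 × 828 = 41.400
  age 5: 0.03 × 1380 = 41.400
  age 6: 0.01 × 4500 = 45.000
Maximum at age 6 (45.000).

6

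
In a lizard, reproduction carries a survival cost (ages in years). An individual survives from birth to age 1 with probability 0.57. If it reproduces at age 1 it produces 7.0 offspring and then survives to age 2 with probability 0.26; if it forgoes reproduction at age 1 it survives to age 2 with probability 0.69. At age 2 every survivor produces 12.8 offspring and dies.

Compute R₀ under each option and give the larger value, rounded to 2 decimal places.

breed at age 1: R₀ = 0.57 × (7.0 + 0.26 × 12.8) = 0.57 × 10.3280 = 5.8870
delay to age 2: R₀ = 0.57 × (0.69 × 12.8) = 0.57 × 8.8320 = 5.0342
Higher: breed at age 1 (5.8870).

5.89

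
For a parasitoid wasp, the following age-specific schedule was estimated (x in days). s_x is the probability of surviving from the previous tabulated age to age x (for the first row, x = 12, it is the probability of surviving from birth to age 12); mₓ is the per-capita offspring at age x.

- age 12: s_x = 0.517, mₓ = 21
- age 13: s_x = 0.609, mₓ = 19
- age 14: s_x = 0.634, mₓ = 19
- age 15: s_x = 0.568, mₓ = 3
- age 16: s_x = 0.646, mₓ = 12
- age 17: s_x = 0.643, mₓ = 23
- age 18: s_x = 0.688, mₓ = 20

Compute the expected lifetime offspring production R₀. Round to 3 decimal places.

23.582

Survivorship from birth: l_x = s_12·s_13·…·s_x.
  l_12 = 0.51700
  l_13 = 0.31485
  l_14 = 0.19962
  l_15 = 0.11338
  l_16 = 0.07324
  l_17 = 0.04710
  l_18 = 0.03240
R₀ = Σ l_x mₓ:
  age 12: 0.51700 × 21 = 10.8570
  age 13: 0.31485 × 19 = 5.9822
  age 14: 0.19962 × 19 = 3.7928
  age 15: 0.11338 × 3 = 0.3401
  age 16: 0.07324 × 12 = 0.8789
  age 17: 0.04710 × 23 = 1.0833
  age 18: 0.03240 × 20 = 0.6480
R₀ = 10.8570 + 5.9822 + 3.7928 + 0.3401 + 0.8789 + 1.0833 + 0.6480 = 23.5823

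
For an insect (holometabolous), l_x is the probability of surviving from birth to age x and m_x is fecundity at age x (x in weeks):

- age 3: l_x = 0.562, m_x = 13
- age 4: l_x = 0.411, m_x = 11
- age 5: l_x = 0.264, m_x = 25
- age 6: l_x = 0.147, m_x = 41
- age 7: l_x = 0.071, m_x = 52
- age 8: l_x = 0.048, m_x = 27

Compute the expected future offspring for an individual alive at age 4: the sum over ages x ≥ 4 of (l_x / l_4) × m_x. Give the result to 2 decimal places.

53.86

l_4 = 0.411. Conditional survival from age 4 to x is l_x / l_4.
  x=4: (0.411/0.411) × 11 = 11.0000
  x=5: (0.264/0.411) × 25 = 16.0584
  x=6: (0.147/0.411) × 41 = 14.6642
  x=7: (0.071/0.411) × 52 = 8.9830
  x=8: (0.048/0.411) × 27 = 3.1533
Sum = 11.0000 + 16.0584 + 14.6642 + 8.9830 + 3.1533 = 53.8589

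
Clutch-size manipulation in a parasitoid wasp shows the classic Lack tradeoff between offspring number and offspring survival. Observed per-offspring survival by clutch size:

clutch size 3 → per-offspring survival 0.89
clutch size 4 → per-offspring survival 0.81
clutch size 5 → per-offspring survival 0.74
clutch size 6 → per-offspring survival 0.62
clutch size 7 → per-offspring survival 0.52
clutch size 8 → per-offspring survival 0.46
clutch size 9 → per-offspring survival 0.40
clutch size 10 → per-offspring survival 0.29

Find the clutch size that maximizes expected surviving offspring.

6

Expected surviving offspring = c × s(c):
  c=3: 3 × 0.89 = 2.670
  c=4: 4 × 0.81 = 3.240
  c=5: 5 × 0.74 = 3.700
  c=6: 6 × 0.62 = 3.720
  c=7: 7 × 0.52 = 3.640
  c=8: 8 × 0.46 = 3.680
  c=9: 9 × 0.40 = 3.600
  c=10: 10 × 0.29 = 2.900
Maximum at c = 6 (3.720 surviving offspring).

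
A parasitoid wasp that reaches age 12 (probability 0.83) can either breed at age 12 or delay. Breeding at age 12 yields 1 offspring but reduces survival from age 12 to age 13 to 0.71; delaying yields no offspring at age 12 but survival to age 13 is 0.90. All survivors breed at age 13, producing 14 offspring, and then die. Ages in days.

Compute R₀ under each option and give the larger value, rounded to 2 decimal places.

breed at age 12: R₀ = 0.83 × (1 + 0.71 × 14) = 0.83 × 10.9400 = 9.0802
delay to age 13: R₀ = 0.83 × (0.90 × 14) = 0.83 × 12.6000 = 10.4580
Higher: delay to age 13 (10.4580).

10.46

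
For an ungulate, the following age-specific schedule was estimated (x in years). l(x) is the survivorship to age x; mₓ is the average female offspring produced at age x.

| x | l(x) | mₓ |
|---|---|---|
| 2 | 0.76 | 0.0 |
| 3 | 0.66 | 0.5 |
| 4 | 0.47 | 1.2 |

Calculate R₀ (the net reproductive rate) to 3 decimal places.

R₀ = Σ l(x) mₓ:
  age 2: 0.76 × 0.0 = 0.0000
  age 3: 0.66 × 0.5 = 0.3300
  age 4: 0.47 × 1.2 = 0.5640
R₀ = 0.0000 + 0.3300 + 0.5640 = 0.8940

0.894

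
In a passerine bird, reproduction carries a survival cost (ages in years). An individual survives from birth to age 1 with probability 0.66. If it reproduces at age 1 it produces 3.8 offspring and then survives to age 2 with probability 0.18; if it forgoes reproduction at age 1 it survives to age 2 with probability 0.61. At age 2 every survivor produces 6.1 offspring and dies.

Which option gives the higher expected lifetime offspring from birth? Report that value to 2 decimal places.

breed at age 1: R₀ = 0.66 × (3.8 + 0.18 × 6.1) = 0.66 × 4.8980 = 3.2327
delay to age 2: R₀ = 0.66 × (0.61 × 6.1) = 0.66 × 3.7210 = 2.4559
Higher: breed at age 1 (3.2327).

3.23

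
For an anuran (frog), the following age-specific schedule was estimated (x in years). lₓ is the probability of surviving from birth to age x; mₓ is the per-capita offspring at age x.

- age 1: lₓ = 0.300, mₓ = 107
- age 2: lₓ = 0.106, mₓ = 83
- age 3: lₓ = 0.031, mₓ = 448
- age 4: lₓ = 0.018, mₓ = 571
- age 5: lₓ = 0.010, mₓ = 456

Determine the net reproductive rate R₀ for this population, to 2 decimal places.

R₀ = Σ lₓ mₓ:
  age 1: 0.300 × 107 = 32.1000
  age 2: 0.106 × 83 = 8.7980
  age 3: 0.031 × 448 = 13.8880
  age 4: 0.018 × 571 = 10.2780
  age 5: 0.010 × 456 = 4.5600
R₀ = 32.1000 + 8.7980 + 13.8880 + 10.2780 + 4.5600 = 69.6240

69.62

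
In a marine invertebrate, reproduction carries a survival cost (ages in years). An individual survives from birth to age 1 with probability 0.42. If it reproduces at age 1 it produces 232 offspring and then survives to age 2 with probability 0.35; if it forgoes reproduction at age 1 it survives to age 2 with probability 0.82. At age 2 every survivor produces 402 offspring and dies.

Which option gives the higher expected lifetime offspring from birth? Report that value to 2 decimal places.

breed at age 1: R₀ = 0.42 × (232 + 0.35 × 402) = 0.42 × 372.7000 = 156.5340
delay to age 2: R₀ = 0.42 × (0.82 × 402) = 0.42 × 329.6400 = 138.4488
Higher: breed at age 1 (156.5340).

156.53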